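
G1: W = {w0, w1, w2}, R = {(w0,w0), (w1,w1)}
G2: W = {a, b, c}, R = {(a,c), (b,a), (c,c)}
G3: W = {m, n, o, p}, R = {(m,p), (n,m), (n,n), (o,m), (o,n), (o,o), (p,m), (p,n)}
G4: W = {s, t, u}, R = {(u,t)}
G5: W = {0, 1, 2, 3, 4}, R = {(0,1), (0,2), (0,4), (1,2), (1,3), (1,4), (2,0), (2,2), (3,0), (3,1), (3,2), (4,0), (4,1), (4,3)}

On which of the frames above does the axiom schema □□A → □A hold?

G1

The schema corresponds to density: ∀x ∀y (Rxy → ∃z (Rxz ∧ Rzy)).
G1: condition met.
G2: fails — Rba but no z with Rbz and Rza.
G3: fails — Rmp but no z with Rmz and Rzp.
G4: fails — Rut but no z with Ruz and Rzt.
G5: fails — R14 but no z with R1z and Rz4.
Valid on: G1.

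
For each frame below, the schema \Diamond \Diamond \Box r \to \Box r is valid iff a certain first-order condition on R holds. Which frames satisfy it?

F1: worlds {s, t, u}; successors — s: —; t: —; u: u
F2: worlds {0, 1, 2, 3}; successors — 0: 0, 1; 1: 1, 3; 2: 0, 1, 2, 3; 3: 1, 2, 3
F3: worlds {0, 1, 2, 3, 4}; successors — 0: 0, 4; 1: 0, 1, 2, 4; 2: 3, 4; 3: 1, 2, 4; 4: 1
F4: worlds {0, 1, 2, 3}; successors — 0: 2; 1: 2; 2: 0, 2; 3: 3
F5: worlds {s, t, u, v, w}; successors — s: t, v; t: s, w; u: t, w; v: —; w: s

F1

This is the axiom for a generalized confluence (Geach) condition; its first-order frame correspondent is \forall x \forall y \forall z ((x R^2 y \wedge xRz) \to \exists w (yRw \wedge z = w)).
F1: condition met.
F2: fails — 0R²1, 0R0 but no w with 1Rw and 0=w.
F3: fails — 0R²4, 0R0 but no w with 4Rw and 0=w.
F4: fails — 2R²0, 2R0 but no w with 0Rw and 0=w.
F5: fails — sR²w, sRt but no w* with wRw* and t=w*.
Valid on: F1.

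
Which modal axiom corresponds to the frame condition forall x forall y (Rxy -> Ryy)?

□(□q → q)

This is shift-reflexivity; the standard corresponding axiom is T□: □(□q → q).
Suppose □(□q→q) is valid. Take Rxy and set V(q)={w : Ryw}. Then at y, □q holds; since □(□q→q) at x, □q→q at y, so q at y, i.e. Ryy.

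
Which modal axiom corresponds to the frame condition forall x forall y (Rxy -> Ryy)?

The condition is shift-reflexivity. The T□ schema □(□s → s) defines it.
Suppose □(□s→s) is valid. Take Rxy and set V(s)={w : Ryw}. Then at y, □s holds; since □(□s→s) at x, □s→s at y, so s at y, i.e. Ryy.

□(□s → s)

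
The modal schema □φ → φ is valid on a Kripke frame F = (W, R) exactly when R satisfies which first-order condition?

reflexivity: ∀x Rxx

Suppose □φ→φ is valid. At any x set V(φ)={w : Rxw}. Then □φ holds at x, so φ holds at x, i.e. Rxx.
Conversely, any frame satisfying ∀x Rxx validates the schema.
Frame condition: ∀x Rxx.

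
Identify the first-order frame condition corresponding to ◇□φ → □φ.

The Euclidean property

Replacing φ by ¬φ and contraposing gives the equivalent schema ◇φ → □◇φ.
Suppose ◇φ→□◇φ is valid. Take Rxy, Rxz and set V(φ)={y}. Then ◇φ at x, so □◇φ at x, so ◇φ at z, so some w with Rzw has φ; w=y, i.e. Rzy. By symmetry of the argument, Ryz.
Conversely, any frame satisfying ∀x ∀y ∀z (Rxy ∧ Rxz → Ryz) validates the schema.
So the correspondent is the Euclidean property.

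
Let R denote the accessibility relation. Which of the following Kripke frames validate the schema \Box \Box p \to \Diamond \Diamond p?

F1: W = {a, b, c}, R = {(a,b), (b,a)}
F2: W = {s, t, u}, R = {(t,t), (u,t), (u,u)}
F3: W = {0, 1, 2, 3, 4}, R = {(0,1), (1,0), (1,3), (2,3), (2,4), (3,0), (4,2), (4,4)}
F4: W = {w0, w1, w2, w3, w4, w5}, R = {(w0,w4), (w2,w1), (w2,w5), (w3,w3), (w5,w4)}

F3

Frame correspondent (Sahlqvist): \forall x \exists w (x R^2 w \wedge x R^2 w) — i.e. a generalized confluence (Geach) condition.
F1: fails — at c but no w with cR²w and cR²w.
F2: fails — at s but no w with sR²w and sR²w.
F3: condition met.
F4: fails — at w0 but no w with w0R²w and w0R²w.
Valid on: F3.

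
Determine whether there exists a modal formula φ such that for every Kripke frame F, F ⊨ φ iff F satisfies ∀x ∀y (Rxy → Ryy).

Definable; □(□r → r) defines it

The condition is shift-reflexivity. A defining modal formula is □(□r → r).
Suppose □(□r→r) is valid. Take Rxy and set V(r)={w : Ryw}. Then at y, □r holds; since □(□r→r) at x, □r→r at y, so r at y, i.e. Ryy.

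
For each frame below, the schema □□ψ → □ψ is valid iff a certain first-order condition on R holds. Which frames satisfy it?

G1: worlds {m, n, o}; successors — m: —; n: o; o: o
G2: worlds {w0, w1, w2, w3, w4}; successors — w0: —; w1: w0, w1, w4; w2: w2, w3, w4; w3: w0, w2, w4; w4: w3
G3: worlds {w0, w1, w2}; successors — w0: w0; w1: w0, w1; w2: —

Frame correspondent (Sahlqvist): ∀x ∀y (Rxy → ∃z (Rxz ∧ Rzy)) — i.e. density.
G1: ✓.
G2: fails — Rw3w0 but no z with Rw3z and Rzw0.
G3: ✓.
Valid on: G1, G3.

G1, G3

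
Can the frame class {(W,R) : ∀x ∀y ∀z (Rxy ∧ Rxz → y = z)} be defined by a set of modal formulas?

Yes: it is partial functionality, defined by the CD schema ◇q → □q.
Suppose ◇q→□q is valid. Take Rxy, Rxz and set V(q)={y}. Then ◇q at x, so □q at x, so q at z, i.e. z=y.

Yes — defined by ◇q → □q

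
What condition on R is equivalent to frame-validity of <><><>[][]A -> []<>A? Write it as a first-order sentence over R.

This is a Sahlqvist (Geach-type) schema ◇^3□^2A → □^1◇^1A.
Minimal-valuation argument: fix x; take any y with xR^3y and any z with xR^1z. Set V(A) to the set of worlds R-reachable from y in exactly 2 steps. Then □^2A holds at y, so the antecedent holds at x; validity forces ◇^1A at z, giving a w with zR^1w and yR^2w.
First-order correspondent: forall x forall y forall z ((x R^3 y & xRz) -> exists w (y R^2 w & zRw)).

forall x forall y forall z ((x R^3 y & xRz) -> exists w (y R^2 w & zRw))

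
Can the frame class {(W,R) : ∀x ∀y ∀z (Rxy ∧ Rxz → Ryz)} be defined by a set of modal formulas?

The condition is the Euclidean property. A defining modal formula is ◇p → □◇p.
Suppose ◇p→□◇p is valid. Take Rxy, Rxz and set V(p)={y}. Then ◇p at x, so □◇p at x, so ◇p at z, so some w with Rzw has p; w=y, i.e. Rzy. By symmetry of the argument, Ryz.

Yes — defined by ◇p → □◇p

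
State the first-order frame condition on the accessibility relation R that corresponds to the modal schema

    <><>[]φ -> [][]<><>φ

forall x forall y forall z ((x R^2 y & x R^2 z) -> exists w (yRw & z R^2 w))

This is a Sahlqvist (Geach-type) schema ◇^2□^1φ → □^2◇^2φ.
Minimal-valuation argument: fix x; take any y with xR^2y and any z with xR^2z. Set V(φ) to the set of worlds R-reachable from y in exactly 1 step. Then □^1φ holds at y, so the antecedent holds at x; validity forces ◇^2φ at z, giving a w with zR^2w and yR^1w.
First-order correspondent: forall x forall y forall z ((x R^2 y & x R^2 z) -> exists w (yRw & z R^2 w)).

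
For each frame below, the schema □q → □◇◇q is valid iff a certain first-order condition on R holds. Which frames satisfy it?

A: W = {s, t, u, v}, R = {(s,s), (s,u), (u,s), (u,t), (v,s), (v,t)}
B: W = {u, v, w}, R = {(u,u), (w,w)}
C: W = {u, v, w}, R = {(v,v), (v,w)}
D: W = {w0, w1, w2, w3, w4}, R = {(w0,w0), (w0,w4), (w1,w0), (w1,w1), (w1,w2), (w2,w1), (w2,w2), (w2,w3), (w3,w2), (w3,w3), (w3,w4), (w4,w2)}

B

This is the axiom for a generalized confluence (Geach) condition; its first-order frame correspondent is ∀x ∀z (xRz → ∃w (xRw ∧ zR²w)).
A: fails — uRt but no w with uRw and tR²w.
B: satisfies the condition.
C: fails — vRw but no t with vRt and wR²t.
D: fails — w0Rw4 but no w with w0Rw and w4R²w.
Valid on: B.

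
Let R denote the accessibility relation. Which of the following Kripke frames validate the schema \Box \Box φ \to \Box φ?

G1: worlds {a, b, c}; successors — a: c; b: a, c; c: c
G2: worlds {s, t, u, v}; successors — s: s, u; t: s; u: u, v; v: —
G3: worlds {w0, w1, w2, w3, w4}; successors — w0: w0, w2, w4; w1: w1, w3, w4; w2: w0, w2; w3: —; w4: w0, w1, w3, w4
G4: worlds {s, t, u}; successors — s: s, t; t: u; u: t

G2, G3

Frame correspondent (Sahlqvist): \forall x \forall y (Rxy \to \exists z (Rxz \wedge Rzy)) — i.e. density.
G1: fails — Rba but no z with Rbz and Rza.
G2: holds.
G3: holds.
G4: fails — Rtu but no z with Rtz and Rzu.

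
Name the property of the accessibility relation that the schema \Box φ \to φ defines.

Suppose □φ→φ is valid. At any x set V(φ)={w : Rxw}. Then □φ holds at x, so φ holds at x, i.e. Rxx.

reflexivity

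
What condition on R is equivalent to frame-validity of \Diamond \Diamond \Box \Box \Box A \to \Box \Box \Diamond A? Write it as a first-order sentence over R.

This is a Sahlqvist (Geach-type) schema ◇^2□^3A → □^2◇^1A.
First-order correspondent: \forall x \forall y \forall z ((x R^2 y \wedge x R^2 z) \to \exists w (y R^3 w \wedge zRw)).

\forall x \forall y \forall z ((x R^2 y \wedge x R^2 z) \to \exists w (y R^3 w \wedge zRw))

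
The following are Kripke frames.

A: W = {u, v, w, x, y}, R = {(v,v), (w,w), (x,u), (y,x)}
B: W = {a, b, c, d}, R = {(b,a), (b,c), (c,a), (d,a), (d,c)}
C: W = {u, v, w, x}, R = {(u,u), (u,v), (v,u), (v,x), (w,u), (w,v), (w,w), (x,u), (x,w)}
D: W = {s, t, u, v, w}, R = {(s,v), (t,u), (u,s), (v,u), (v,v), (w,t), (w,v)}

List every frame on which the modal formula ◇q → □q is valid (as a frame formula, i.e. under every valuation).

The schema corresponds to partial functionality: ∀x ∀y ∀z (Rxy ∧ Rxz → y = z).
A: ✓.
B: fails — b sees both a and c.
C: fails — u sees both u and v.
D: fails — v sees both u and v.
Valid on: A.

A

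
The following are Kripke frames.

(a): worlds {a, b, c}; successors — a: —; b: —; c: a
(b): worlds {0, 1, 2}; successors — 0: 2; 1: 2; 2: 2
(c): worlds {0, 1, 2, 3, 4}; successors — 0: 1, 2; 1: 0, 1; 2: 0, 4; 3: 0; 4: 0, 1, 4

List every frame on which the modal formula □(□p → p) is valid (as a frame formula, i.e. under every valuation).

Frame correspondent (Sahlqvist): ∀x ∀y (Rxy → Ryy) — i.e. shift-reflexivity.
(a): fails — Rca but not Raa.
(b): holds.
(c): fails — R10 but not R00.

(b)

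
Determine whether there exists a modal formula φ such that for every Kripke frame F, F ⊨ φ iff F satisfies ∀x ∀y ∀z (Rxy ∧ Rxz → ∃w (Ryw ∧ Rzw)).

Definable; ◇□p → □◇p defines it

The condition is convergence. A defining modal formula is ◇□p → □◇p.
Suppose ◇□p→□◇p is valid. Take Rxy, Rxz and set V(p)={w : Ryw}. Then □p at y so ◇□p at x, so □◇p at x, so ◇p at z, giving w with Rzw and Ryw.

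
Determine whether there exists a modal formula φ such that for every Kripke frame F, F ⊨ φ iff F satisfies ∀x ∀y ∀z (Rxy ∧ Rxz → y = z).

The condition is partial functionality. A defining modal formula is ◇p → □p.
Suppose ◇p→□p is valid. Take Rxy, Rxz and set V(p)={y}. Then ◇p at x, so □p at x, so p at z, i.e. z=y.

Yes, by ◇p → □p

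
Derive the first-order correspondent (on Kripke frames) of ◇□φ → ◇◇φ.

This is a Sahlqvist (Geach-type) schema ◇^1□^1φ → □^0◇^2φ.
Minimal-valuation argument: fix x; take any y with xR^1y and any z with xR^0z. Set V(φ) to the set of worlds R-reachable from y in exactly 1 step. Then □^1φ holds at y, so the antecedent holds at x; validity forces ◇^2φ at z, giving a w with zR^2w and yR^1w.
First-order correspondent: ∀x ∀y (xRy → ∃w (yRw ∧ xR²w)).

∀x ∀y (xRy → ∃w (yRw ∧ xR²w))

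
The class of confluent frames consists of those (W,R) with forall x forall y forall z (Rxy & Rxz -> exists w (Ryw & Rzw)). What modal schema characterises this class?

◇□p → □◇p

A defining formula is ◇□p → □◇p (the .2 axiom).
Suppose ◇□p→□◇p is valid. Take Rxy, Rxz and set V(p)={w : Ryw}. Then □p at y so ◇□p at x, so □◇p at x, so ◇p at z, giving w with Rzw and Ryw.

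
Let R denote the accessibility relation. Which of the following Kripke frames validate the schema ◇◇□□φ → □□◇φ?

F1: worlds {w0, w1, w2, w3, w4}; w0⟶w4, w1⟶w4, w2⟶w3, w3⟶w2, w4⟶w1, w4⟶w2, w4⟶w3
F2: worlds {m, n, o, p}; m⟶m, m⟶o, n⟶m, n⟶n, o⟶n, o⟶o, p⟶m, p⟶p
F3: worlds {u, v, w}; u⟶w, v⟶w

F2, F3

The schema corresponds to a generalized confluence (Geach) condition: ∀x ∀y ∀z ((xR²y ∧ xR²z) → ∃w (yR²w ∧ zRw)).
F1: fails — w0R²w1, w0R²w1 but no w with w1R²w and w1Rw.
F2: ✓.
F3: ✓.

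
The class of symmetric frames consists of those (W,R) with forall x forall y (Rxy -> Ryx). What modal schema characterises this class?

p → □◇p

This is symmetry; the standard corresponding axiom is B: p → □◇p.
Suppose p→□◇p is valid. Take Rxy and set V(p)={x}. Then p at x, so □◇p at x, so ◇p at y, so some z with Ryz has p; z=x, i.e. Ryx.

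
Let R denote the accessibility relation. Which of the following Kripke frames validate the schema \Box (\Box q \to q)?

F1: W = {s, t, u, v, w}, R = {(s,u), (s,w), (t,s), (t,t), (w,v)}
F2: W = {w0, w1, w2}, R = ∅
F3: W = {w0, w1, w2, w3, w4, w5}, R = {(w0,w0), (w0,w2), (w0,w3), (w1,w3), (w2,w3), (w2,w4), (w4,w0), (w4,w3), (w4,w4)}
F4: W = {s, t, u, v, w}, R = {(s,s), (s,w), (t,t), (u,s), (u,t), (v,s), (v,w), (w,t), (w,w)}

This is the axiom for shift-reflexivity; its first-order frame correspondent is \forall x \forall y (Rxy \to Ryy).
F1: fails — Rts but not Rss.
F2: holds.
F3: fails — Rw1w3 but not Rw3w3.
F4: holds.

F2, F4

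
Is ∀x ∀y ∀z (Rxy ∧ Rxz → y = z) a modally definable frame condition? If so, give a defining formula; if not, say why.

Yes — defined by ◇r → □r

This is a Sahlqvist condition; the CD axiom ◇r → □r defines it.
Suppose ◇r→□r is valid. Take Rxy, Rxz and set V(r)={y}. Then ◇r at x, so □r at x, so r at z, i.e. z=y.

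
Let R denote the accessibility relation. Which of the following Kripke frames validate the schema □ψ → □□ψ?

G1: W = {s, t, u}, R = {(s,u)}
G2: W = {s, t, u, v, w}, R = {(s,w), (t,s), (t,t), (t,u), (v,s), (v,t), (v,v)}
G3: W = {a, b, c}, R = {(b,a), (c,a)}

This is the axiom for transitivity; its first-order frame correspondent is ∀x ∀y ∀z (Rxy ∧ Ryz → Rxz).
G1: condition met.
G2: fails — Rvt and Rtu but not Rvu.
G3: condition met.
Valid on: G1, G3.

G1, G3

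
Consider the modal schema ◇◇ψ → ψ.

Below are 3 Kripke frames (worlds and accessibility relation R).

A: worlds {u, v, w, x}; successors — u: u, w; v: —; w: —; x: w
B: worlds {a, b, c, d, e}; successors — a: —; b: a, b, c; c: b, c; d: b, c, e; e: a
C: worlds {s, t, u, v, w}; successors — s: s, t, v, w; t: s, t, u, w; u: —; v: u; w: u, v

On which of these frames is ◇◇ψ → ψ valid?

Frame correspondent (Sahlqvist): ∀x ∀y (xR²y → ∃w (y = w ∧ x = w)) — i.e. a generalized confluence (Geach) condition.
A: fails — uR²w but w ≠ u.
B: fails — bR²a but a ≠ b.
C: fails — sR²t but t ≠ s.

none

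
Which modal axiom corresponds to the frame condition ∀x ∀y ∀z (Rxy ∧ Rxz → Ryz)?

A defining formula is ◇ψ → □◇ψ (the 5 axiom).
Suppose ◇ψ→□◇ψ is valid. Take Rxy, Rxz and set V(ψ)={y}. Then ◇ψ at x, so □◇ψ at x, so ◇ψ at z, so some w with Rzw has ψ; w=y, i.e. Rzy. By symmetry of the argument, Ryz.

◇ψ → □◇ψ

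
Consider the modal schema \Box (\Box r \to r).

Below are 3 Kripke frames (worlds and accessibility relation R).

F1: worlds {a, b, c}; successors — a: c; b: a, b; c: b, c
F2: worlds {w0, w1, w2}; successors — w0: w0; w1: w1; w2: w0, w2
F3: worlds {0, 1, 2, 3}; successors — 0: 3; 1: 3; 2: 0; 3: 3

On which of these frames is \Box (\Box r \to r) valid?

This is the axiom for shift-reflexivity; its first-order frame correspondent is \forall x \forall y (Rxy \to Ryy).
F1: fails — Rba but not Raa.
F2: ✓.
F3: fails — R20 but not R00.
Valid on: F2.

F2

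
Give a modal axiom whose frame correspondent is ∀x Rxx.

□r → r

This is reflexivity; the standard corresponding axiom is T: □r → r.
Suppose □r→r is valid. At any x set V(r)={w : Rxw}. Then □r holds at x, so r holds at x, i.e. Rxx.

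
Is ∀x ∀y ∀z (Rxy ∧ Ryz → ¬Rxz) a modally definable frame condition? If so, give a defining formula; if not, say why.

Modal frame validity is preserved under surjective bounded morphisms.
The 7-cycle (worlds s,t,u,v,w,x,y with s→t→u→v→w→x→y→s) is intransitive. Mapping every world to a single reflexive point • is a surjective bounded morphism; the reflexive point is not intransitive (R••∧R•• but R••).
So the class is not modally definable.

No — not modally definable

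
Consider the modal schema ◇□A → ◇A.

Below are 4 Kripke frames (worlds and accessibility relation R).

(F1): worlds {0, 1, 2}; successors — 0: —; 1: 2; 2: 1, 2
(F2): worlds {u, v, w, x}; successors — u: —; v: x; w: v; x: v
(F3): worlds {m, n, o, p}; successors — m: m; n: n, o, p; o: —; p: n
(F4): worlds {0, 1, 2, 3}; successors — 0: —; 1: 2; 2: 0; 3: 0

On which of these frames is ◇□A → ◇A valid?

The schema corresponds to a generalized confluence (Geach) condition: ∀x ∀y (xRy → ∃w (yRw ∧ xRw)).
(F1): holds.
(F2): fails — vRx but no t with xRt and vRt.
(F3): fails — nRo but no w with oRw and nRw.
(F4): fails — 1R2 but no w with 2Rw and 1Rw.

(F1)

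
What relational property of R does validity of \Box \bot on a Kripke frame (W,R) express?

emptiness of R: \forall x \forall y \neg Rxy

□⊥ is valid iff no world has any successor (otherwise □⊥ fails at any world with one).
The converse is a direct semantic check.
Frame condition: \forall x \forall y \neg Rxy.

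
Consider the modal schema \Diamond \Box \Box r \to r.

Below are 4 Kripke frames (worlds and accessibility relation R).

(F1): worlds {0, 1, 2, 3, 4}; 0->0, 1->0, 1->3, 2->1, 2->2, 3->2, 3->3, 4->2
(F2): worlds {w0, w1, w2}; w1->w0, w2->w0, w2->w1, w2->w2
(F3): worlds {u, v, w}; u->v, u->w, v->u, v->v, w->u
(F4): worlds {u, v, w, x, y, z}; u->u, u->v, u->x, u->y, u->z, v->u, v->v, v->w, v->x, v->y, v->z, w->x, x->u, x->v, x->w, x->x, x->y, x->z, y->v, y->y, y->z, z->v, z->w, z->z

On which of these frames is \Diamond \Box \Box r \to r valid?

Frame correspondent (Sahlqvist): \forall x \forall y (xRy \to \exists w (y R^2 w \wedge x = w)) — i.e. a generalized confluence (Geach) condition.
(F1): fails — 1R0 but no w with 0R²w and 1=w.
(F2): fails — w1Rw0 but no w with w0R²w and w1=w.
(F3): fails — uRw but no t with wR²t and u=t.
(F4): ✓.

(F4)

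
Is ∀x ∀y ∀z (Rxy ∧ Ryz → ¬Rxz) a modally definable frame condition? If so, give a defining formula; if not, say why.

No — not modally definable

If a class were modally definable it would be closed under surjective bounded morphisms (Goldblatt–Thomason).
The 7-cycle (worlds 0,1,2,3,4,5,6 with 0→1→2→3→4→5→6→0) is intransitive. Mapping every world to a single reflexive point • is a surjective bounded morphism; the reflexive point is not intransitive (R••∧R•• but R••).
So the class is not modally definable.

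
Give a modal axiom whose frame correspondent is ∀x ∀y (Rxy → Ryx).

A defining formula is ψ → □◇ψ (the B axiom).

ψ → □◇ψ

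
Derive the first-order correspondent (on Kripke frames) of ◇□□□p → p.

This is a Sahlqvist (Geach-type) schema ◇^1□^3p → □^0◇^0p.
First-order correspondent: ∀x ∀y (xRy → ∃w (yR³w ∧ x = w)).

∀x ∀y (xRy → ∃w (yR³w ∧ x = w))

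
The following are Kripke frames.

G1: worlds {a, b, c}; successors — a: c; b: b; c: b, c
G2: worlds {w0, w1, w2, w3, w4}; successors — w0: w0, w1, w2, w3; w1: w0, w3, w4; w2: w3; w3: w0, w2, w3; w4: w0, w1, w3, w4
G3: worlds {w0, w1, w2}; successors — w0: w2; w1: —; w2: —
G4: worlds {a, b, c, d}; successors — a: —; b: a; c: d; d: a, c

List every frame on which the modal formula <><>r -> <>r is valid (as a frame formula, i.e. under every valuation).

Frame correspondent (Sahlqvist): forall x forall y forall z (Rxy & Ryz -> Rxz) — i.e. transitivity.
G1: fails — Rac and Rcb but not Rab.
G2: fails — Rw1w0 and Rw0w1 but not Rw1w1.
G3: holds.
G4: fails — Rdc and Rcd but not Rdd.

G3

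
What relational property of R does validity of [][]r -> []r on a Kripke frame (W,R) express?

This schema is the C4 axiom.
Its frame correspondent is density — forall x forall y (Rxy -> exists z (Rxz & Rzy)).

density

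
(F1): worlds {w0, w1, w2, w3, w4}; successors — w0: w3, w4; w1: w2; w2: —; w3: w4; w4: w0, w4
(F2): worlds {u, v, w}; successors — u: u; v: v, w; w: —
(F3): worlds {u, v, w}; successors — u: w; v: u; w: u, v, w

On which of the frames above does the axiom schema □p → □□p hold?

(F2)

Frame correspondent (Sahlqvist): ∀x ∀y ∀z (Rxy ∧ Ryz → Rxz) — i.e. transitivity.
(F1): fails — Rw0w4 and Rw4w0 but not Rw0w0.
(F2): ✓.
(F3): fails — Ruw and Rwu but not Ruu.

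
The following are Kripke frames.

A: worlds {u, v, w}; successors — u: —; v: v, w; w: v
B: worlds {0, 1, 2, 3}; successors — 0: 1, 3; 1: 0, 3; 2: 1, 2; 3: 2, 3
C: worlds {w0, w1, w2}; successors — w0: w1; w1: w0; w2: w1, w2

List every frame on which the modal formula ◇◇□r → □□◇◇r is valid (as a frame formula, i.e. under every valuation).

This is the axiom for a generalized confluence (Geach) condition; its first-order frame correspondent is ∀x ∀y ∀z ((xR²y ∧ xR²z) → ∃w (yRw ∧ zR²w)).
A: holds.
B: holds.
C: fails — w0R²w0, w0R²w0 but no w with w0Rw and w0R²w.

A, B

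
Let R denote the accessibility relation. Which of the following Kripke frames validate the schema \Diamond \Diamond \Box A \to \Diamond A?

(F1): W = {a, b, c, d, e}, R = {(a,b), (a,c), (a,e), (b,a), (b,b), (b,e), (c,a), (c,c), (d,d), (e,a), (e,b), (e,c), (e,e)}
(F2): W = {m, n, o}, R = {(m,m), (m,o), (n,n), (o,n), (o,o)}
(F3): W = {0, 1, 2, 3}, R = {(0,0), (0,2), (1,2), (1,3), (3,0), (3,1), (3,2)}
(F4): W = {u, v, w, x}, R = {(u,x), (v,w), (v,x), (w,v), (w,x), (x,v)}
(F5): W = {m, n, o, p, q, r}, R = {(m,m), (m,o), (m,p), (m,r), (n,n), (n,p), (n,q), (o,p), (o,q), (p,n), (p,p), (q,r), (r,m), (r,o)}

Frame correspondent (Sahlqvist): \forall x \forall y (x R^2 y \to \exists w (yRw \wedge xRw)) — i.e. a generalized confluence (Geach) condition.
(F1): satisfies the condition.
(F2): fails — mR²n but no w with nRw and mRw.
(F3): fails — 0R²2 but no w with 2Rw and 0Rw.
(F4): fails — vR²x but no t with xRt and vRt.
(F5): fails — nR²q but no w with qRw and nRw.
Valid on: (F1).

(F1)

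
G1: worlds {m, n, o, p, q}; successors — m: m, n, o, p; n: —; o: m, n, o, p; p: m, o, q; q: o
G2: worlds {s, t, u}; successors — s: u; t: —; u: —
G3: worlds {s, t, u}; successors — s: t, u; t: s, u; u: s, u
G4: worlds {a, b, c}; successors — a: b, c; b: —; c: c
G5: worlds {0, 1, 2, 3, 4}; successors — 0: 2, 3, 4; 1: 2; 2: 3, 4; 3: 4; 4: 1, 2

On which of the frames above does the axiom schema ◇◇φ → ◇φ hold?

G2, G4

The schema corresponds to transitivity: ∀x ∀y ∀z (Rxy ∧ Ryz → Rxz).
G1: fails — Rop and Rpq but not Roq.
G2: holds.
G3: fails — Rus and Rst but not Rut.
G4: holds.
G5: fails — R34 and R42 but not R32.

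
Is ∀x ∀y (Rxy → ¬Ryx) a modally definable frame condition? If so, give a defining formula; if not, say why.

No

If a class were modally definable it would be closed under surjective bounded morphisms (Goldblatt–Thomason).
The 3-cycle (worlds 0,1,2 with 0→1→2→0) is asymmetric. Mapping every world to a single reflexive point • is a surjective bounded morphism, and the reflexive point is not asymmetric (R•• but asymmetry requires ¬R••).
Hence asymmetry is not modally definable.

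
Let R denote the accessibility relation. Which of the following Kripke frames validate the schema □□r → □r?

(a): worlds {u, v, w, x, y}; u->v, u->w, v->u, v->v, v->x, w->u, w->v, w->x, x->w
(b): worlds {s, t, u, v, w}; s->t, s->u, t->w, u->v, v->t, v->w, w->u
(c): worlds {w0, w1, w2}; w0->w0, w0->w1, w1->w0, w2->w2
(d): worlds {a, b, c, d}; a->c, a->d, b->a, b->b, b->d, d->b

Frame correspondent (Sahlqvist): ∀x ∀y (Rxy → ∃z (Rxz ∧ Rzy)) — i.e. density.
(a): fails — Rxw but no z with Rxz and Rzw.
(b): fails — Ruv but no z with Ruz and Rzv.
(c): condition met.
(d): fails — Rac but no z with Raz and Rzc.

(c)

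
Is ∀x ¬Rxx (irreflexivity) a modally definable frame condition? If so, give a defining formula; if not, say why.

Any modally definable frame class is closed under surjective bounded morphisms.
The 3-cycle (worlds w0,w1,w2 with w0→w1→w2→w0) is irreflexive, and the map sending every world to a single reflexive point • is a surjective bounded morphism (forth: every edge maps to (•,•); back: every world has a successor). So any modal formula valid on the 3-cycle is also valid on the reflexive point, which is not irreflexive.
So no modal formula (or set of formulas) defines exactly the irreflexive frames.

No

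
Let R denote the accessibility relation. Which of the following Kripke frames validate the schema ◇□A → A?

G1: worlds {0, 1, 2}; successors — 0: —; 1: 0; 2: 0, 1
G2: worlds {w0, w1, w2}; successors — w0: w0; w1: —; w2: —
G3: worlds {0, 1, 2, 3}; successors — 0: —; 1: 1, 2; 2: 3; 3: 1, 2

The schema corresponds to symmetry: ∀x ∀y (Rxy → Ryx).
G1: fails — R10 but not R01.
G2: satisfies the condition.
G3: fails — R31 but not R13.
Valid on: G2.

G2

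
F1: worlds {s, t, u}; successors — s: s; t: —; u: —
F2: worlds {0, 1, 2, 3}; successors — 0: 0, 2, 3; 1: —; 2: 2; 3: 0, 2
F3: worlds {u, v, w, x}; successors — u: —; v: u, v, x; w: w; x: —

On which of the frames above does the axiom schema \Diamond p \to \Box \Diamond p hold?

F1

The schema corresponds to the Euclidean property: \forall x \forall y \forall z (Rxy \wedge Rxz \to Ryz).
F1: satisfies the condition.
F2: fails — R02 and R00 but not R20.
F3: fails — Rvu and Rvu but not Ruu.
Valid on: F1.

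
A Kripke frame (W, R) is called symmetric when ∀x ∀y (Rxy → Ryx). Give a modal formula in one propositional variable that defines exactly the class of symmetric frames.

The condition is symmetry. The B schema q → □◇q defines it.
Suppose q→□◇q is valid. Take Rxy and set V(q)={x}. Then q at x, so □◇q at x, so ◇q at y, so some z with Ryz has q; z=x, i.e. Ryx.

q → □◇q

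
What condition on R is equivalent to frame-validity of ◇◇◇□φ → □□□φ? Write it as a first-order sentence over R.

This is a Sahlqvist (Geach-type) schema ◇^3□^1φ → □^3◇^0φ.
Minimal-valuation argument: fix x; take any y with xR^3y and any z with xR^3z. Set V(φ) to the set of worlds R-reachable from y in exactly 1 step. Then □^1φ holds at y, so the antecedent holds at x; validity forces ◇^0φ at z, giving a w with zR^0w and yR^1w.
First-order correspondent: ∀x ∀y ∀z ((xR³y ∧ xR³z) → ∃w (yRw ∧ z = w)).

∀x ∀y ∀z ((xR³y ∧ xR³z) → ∃w (yRw ∧ z = w))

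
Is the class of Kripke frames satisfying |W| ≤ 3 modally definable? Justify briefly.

No — not modally definable

Modal frame validity is preserved under disjoint unions.
Any modal formula valid on each of 4 disjoint one-world frames is valid on their disjoint union (validity is preserved under disjoint unions). Each one-world frame has |W|=1≤3, but the union has |W|=4.
So no modal formula (or set of formulas) defines exactly the |W|≤3 frames.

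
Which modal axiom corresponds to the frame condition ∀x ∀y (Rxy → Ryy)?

This is shift-reflexivity; the standard corresponding axiom is T□: □(□r → r).

□(□r → r)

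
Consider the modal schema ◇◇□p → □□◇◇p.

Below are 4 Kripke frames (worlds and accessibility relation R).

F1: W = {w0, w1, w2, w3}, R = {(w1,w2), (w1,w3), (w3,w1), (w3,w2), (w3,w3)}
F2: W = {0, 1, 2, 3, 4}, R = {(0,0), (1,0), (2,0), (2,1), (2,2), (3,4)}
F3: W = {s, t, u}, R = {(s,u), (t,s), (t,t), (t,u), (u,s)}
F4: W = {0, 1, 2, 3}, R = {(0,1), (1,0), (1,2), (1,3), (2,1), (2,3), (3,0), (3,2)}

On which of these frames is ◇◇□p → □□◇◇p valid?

F2

Frame correspondent (Sahlqvist): ∀x ∀y ∀z ((xR²y ∧ xR²z) → ∃w (yRw ∧ zR²w)) — i.e. a generalized confluence (Geach) condition.
F1: fails — w1R²w1, w1R²w2 but no w with w1Rw and w2R²w.
F2: condition met.
F3: fails — sR²s, sR²s but no w with sRw and sR²w.
F4: fails — 0R²0, 0R²0 but no w with 0Rw and 0R²w.
Valid on: F2.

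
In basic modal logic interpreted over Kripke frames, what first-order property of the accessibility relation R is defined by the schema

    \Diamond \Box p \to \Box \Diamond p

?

Suppose ◇□p→□◇p is valid. Take Rxy, Rxz and set V(p)={w : Ryw}. Then □p at y so ◇□p at x, so □◇p at x, so ◇p at z, giving w with Rzw and Ryw.
The converse is a direct semantic check.
So the correspondent is convergence.

convergence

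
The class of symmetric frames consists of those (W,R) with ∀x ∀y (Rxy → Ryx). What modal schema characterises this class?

s → □◇s

The condition is symmetry. The B schema s → □◇s defines it.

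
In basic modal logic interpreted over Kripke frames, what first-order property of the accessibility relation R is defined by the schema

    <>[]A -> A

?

This schema is equivalent to the B axiom A → □◇A.
Its frame correspondent is symmetry — forall x forall y (Rxy -> Ryx).

Symmetry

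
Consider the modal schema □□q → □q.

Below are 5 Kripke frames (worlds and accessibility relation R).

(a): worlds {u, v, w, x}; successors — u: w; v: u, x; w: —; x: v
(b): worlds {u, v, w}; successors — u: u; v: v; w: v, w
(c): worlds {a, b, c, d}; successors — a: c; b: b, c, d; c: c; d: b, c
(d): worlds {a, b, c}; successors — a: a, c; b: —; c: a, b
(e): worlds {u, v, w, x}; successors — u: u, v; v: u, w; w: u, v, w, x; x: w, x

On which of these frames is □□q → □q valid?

(b), (c), (e)

The schema corresponds to density: ∀x ∀y (Rxy → ∃z (Rxz ∧ Rzy)).
(a): fails — Rvu but no z with Rvz and Rzu.
(b): holds.
(c): holds.
(d): fails — Rcb but no z with Rcz and Rzb.
(e): holds.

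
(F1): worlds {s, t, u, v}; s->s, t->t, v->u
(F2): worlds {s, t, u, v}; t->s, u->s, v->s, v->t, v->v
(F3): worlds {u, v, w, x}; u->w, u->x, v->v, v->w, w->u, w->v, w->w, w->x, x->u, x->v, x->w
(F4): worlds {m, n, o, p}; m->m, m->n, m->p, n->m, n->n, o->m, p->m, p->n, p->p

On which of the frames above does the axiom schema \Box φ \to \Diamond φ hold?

The schema corresponds to seriality: \forall x \exists y Rxy.
(F1): fails — world u has no successor.
(F2): fails — world s has no successor.
(F3): satisfies the condition.
(F4): satisfies the condition.
Valid on: (F3), (F4).

(F3), (F4)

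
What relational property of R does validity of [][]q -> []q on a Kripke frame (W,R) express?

density: forall x forall y (Rxy -> exists z (Rxz & Rzy))

This schema is the C4 axiom.
Its frame correspondent is density — forall x forall y (Rxy -> exists z (Rxz & Rzy)).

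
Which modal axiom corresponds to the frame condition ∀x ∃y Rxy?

□s → ◇s

The condition is seriality. The D schema □s → ◇s defines it.
Suppose □s→◇s is valid. At any x set V(s)=W. Then □s at x, so ◇s at x, so x has a successor.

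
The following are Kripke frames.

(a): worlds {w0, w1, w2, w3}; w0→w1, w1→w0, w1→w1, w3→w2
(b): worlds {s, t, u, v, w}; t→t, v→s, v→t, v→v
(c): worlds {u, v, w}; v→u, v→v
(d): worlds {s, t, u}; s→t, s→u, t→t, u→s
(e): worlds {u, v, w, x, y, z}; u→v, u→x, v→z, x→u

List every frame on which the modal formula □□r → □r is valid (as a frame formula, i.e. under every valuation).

This is the axiom for density; its first-order frame correspondent is ∀x ∀y (Rxy → ∃z (Rxz ∧ Rzy)).
(a): fails — Rw3w2 but no z with Rw3z and Rzw2.
(b): ✓.
(c): ✓.
(d): fails — Rsu but no z with Rsz and Rzu.
(e): fails — Ruv but no t with Rut and Rtv.
Valid on: (b), (c).

(b), (c)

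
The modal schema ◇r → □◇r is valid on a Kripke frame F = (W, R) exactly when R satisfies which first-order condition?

The Euclidean property

Suppose ◇r→□◇r is valid. Take Rxy, Rxz and set V(r)={y}. Then ◇r at x, so □◇r at x, so ◇r at z, so some w with Rzw has r; w=y, i.e. Rzy. By symmetry of the argument, Ryz.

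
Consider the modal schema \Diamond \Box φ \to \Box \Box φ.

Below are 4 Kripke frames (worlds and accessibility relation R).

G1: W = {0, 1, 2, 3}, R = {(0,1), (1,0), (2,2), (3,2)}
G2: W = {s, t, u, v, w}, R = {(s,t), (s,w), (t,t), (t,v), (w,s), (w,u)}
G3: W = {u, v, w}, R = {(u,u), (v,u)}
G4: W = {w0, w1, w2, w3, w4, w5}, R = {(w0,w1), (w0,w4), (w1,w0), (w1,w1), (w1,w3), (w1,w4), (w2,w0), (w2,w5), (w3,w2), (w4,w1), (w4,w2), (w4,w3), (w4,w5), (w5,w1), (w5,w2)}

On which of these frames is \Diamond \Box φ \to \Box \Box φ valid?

The schema corresponds to a generalized confluence (Geach) condition: \forall x \forall y \forall z ((xRy \wedge x R^2 z) \to \exists w (yRw \wedge z = w)).
G1: condition met.
G2: fails — sRt, sR²s but no w* with tRw* and s=w*.
G3: condition met.
G4: fails — w0Rw1, w0R²w2 but no w with w1Rw and w2=w.
Valid on: G1, G3.

G1, G3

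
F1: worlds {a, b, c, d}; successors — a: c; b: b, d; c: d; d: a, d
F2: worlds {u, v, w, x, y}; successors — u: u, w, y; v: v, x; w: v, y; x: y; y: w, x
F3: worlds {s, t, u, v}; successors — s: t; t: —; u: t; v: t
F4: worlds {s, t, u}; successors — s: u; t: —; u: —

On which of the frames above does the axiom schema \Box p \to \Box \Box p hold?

F3, F4

The schema corresponds to transitivity: \forall x \forall y \forall z (Rxy \wedge Ryz \to Rxz).
F1: fails — Rcd and Rda but not Rca.
F2: fails — Ryx and Rxy but not Ryy.
F3: satisfies the condition.
F4: satisfies the condition.
Valid on: F3, F4.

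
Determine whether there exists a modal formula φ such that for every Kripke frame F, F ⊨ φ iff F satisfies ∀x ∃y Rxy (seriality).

This is a Sahlqvist condition; the D axiom □r → ◇r defines it.
Suppose □r→◇r is valid. At any x set V(r)=W. Then □r at x, so ◇r at x, so x has a successor.

Yes — defined by □r → ◇r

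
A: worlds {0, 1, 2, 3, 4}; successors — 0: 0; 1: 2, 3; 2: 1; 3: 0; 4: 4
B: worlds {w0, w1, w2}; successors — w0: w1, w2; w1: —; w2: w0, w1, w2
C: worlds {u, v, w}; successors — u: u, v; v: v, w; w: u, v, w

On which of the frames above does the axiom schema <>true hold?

The schema corresponds to seriality: forall x exists y Rxy.
A: ✓.
B: fails — world w1 has no successor.
C: ✓.
Valid on: A, C.

A, C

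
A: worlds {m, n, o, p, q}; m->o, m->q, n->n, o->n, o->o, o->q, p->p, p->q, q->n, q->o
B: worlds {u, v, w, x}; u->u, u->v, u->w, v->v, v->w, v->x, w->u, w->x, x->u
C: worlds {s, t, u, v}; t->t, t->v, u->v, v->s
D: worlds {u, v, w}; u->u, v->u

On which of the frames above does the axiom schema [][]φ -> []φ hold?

A, D

The schema corresponds to density: forall x forall y (Rxy -> exists z (Rxz & Rzy)).
A: ✓.
B: fails — Rwx but no z with Rwz and Rzx.
C: fails — Ruv but no z with Ruz and Rzv.
D: ✓.
Valid on: A, D.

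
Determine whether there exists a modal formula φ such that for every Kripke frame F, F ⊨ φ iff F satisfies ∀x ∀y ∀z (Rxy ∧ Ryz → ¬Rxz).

No

Modal frame validity is preserved under surjective bounded morphisms.
The 7-cycle (worlds s,t,u,v,w,x,y with s→t→u→v→w→x→y→s) is intransitive. Mapping every world to a single reflexive point • is a surjective bounded morphism; the reflexive point is not intransitive (R••∧R•• but R••).
Hence intransitivity is not modally definable.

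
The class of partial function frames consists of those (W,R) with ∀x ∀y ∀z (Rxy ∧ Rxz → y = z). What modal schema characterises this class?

◇p → □p

A defining formula is ◇p → □p (the CD axiom).
Suppose ◇p→□p is valid. Take Rxy, Rxz and set V(p)={y}. Then ◇p at x, so □p at x, so p at z, i.e. z=y.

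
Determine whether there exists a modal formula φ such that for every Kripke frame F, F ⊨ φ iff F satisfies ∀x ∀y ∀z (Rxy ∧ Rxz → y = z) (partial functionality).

Yes: it is partial functionality, defined by the CD schema ◇r → □r.

Yes — defined by ◇r → □r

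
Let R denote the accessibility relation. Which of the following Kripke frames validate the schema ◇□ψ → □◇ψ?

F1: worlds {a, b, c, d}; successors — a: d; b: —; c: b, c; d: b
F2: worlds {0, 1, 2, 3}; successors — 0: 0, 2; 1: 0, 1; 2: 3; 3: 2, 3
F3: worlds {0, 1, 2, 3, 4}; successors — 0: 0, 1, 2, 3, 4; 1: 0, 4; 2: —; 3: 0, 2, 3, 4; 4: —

The schema corresponds to convergence: ∀x ∀y ∀z (Rxy ∧ Rxz → ∃w (Ryw ∧ Rzw)).
F1: fails — Rcc and Rcb but c and b have no common successor.
F2: fails — R00 and R02 but 0 and 2 have no common successor.
F3: fails — R00 and R02 but 0 and 2 have no common successor.
Valid on no frame.

none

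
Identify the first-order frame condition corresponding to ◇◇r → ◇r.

This is frame-equivalent to □r → □□r (substitute ¬r for r and contrapose).
Suppose □r→□□r is valid. Take Rxy, Ryz and set V(r)={w : Rxw}. Then □r at x, so □□r at x, so □r at y, so r at z, i.e. Rxz.

transitivity: ∀x ∀y ∀z (Rxy ∧ Ryz → Rxz)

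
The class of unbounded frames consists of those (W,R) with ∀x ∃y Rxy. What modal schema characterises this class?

□ψ → ◇ψ

A defining formula is □ψ → ◇ψ (the D axiom).
Suppose □ψ→◇ψ is valid. At any x set V(ψ)=W. Then □ψ at x, so ◇ψ at x, so x has a successor.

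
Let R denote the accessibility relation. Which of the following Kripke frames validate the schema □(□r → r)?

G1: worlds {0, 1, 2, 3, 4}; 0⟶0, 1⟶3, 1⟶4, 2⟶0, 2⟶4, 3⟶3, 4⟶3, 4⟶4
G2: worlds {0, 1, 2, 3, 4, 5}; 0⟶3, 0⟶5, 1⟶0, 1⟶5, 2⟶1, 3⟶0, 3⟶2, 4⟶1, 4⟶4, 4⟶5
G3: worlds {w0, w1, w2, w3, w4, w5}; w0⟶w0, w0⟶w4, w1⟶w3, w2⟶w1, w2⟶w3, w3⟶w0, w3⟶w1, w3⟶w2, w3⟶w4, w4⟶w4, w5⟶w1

G1

This is the axiom for shift-reflexivity; its first-order frame correspondent is ∀x ∀y (Rxy → Ryy).
G1: satisfies the condition.
G2: fails — R10 but not R00.
G3: fails — Rw3w1 but not Rw1w1.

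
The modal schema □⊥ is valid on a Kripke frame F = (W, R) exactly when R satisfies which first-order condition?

This schema is the Ver axiom.
It corresponds to emptiness of R: ∀x ∀y ¬Rxy.

emptiness of R: ∀x ∀y ¬Rxy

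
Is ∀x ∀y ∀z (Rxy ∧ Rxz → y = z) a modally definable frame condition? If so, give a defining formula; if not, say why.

Definable; ◇q → □q defines it

This is a Sahlqvist condition; the CD axiom ◇q → □q defines it.
Suppose ◇q→□q is valid. Take Rxy, Rxz and set V(q)={y}. Then ◇q at x, so □q at x, so q at z, i.e. z=y.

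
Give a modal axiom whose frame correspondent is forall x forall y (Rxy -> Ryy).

□(□p → p)

The condition is shift-reflexivity. The T□ schema □(□p → p) defines it.
Suppose □(□p→p) is valid. Take Rxy and set V(p)={w : Ryw}. Then at y, □p holds; since □(□p→p) at x, □p→p at y, so p at y, i.e. Ryy.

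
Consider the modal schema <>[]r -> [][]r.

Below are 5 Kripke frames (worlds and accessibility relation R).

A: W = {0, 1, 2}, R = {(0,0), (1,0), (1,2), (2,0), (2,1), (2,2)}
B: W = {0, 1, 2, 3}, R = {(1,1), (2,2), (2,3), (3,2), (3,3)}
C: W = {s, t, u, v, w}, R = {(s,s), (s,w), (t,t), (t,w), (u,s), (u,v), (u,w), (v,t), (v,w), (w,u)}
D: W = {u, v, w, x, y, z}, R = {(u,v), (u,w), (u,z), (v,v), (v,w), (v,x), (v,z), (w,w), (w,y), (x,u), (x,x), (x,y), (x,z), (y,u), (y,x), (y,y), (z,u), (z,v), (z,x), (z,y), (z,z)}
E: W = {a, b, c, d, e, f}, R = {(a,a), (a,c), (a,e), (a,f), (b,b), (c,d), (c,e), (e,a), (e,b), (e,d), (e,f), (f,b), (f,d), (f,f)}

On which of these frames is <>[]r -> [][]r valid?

The schema corresponds to a generalized confluence (Geach) condition: forall x forall y forall z ((xRy & x R^2 z) -> exists w (yRw & z = w)).
A: fails — 1R0, 1R²1 but no w with 0Rw and 1=w.
B: condition met.
C: fails — sRs, sR²u but no w* with sRw* and u=w*.
D: fails — uRv, uR²u but no t with vRt and u=t.
E: fails — aRa, aR²b but no w with aRw and b=w.

B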